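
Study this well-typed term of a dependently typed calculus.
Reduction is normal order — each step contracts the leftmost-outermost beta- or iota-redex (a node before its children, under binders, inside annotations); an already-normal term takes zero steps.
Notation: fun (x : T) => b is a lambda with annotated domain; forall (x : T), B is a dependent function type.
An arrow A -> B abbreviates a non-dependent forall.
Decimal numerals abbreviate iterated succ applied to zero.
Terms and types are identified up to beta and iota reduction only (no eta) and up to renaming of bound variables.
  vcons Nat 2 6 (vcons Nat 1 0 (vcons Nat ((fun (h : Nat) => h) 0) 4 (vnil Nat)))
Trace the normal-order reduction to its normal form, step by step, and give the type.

normal-order reduction:
  vcons Nat 2 6 (vcons Nat 1 0 (vcons Nat ((fun (h : Nat) => h) 0) 4 (vnil Nat)))
  ~> vcons Nat 2 6 (vcons Nat 1 0 (vcons Nat 0 4 (vnil Nat)))
the term's type:
  Vec Nat 3


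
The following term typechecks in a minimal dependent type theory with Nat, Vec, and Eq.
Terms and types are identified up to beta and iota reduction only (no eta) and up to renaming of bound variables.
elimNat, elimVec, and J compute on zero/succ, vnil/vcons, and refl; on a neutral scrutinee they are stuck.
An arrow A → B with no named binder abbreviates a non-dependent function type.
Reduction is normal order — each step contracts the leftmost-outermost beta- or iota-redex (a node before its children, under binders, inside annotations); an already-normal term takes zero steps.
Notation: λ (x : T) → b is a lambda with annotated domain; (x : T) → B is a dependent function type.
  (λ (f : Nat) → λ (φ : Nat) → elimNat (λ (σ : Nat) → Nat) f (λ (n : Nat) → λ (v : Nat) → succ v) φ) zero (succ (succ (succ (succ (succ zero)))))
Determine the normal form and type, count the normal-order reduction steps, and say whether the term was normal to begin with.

reduced normal form:
  succ (succ (succ (succ (succ zero))))
type:
  Nat
normal-order step count: 18
already normal: no
first redex: a beta-redex


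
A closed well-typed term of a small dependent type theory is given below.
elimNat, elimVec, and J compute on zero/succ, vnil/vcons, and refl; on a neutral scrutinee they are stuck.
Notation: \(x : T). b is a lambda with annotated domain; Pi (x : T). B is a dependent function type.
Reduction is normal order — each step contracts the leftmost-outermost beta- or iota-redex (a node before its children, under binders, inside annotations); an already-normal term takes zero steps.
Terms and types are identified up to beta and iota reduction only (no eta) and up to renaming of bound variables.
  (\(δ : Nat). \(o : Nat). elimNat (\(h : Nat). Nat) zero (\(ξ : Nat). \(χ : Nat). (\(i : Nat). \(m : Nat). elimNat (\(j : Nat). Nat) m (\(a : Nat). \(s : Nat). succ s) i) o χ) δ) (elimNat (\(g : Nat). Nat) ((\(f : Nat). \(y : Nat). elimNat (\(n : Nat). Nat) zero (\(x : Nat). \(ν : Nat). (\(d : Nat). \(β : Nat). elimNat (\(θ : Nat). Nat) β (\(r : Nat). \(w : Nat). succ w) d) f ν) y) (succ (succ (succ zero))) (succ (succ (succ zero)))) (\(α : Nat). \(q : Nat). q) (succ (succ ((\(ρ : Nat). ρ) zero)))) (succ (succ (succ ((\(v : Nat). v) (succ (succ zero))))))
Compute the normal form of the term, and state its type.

reduced normal form:
  succ (succ (succ (succ (succ (succ (succ (succ (succ (succ (succ (succ (succ (succ (succ (succ (succ (succ (succ (succ (succ (succ (succ (succ (succ (succ (succ (succ (succ (succ (succ (succ (succ (succ (succ (succ (succ (succ (succ (succ (succ (succ (succ (succ (succ zero))))))))))))))))))))))))))))))))))))))))))))
inferred type:
  Nat


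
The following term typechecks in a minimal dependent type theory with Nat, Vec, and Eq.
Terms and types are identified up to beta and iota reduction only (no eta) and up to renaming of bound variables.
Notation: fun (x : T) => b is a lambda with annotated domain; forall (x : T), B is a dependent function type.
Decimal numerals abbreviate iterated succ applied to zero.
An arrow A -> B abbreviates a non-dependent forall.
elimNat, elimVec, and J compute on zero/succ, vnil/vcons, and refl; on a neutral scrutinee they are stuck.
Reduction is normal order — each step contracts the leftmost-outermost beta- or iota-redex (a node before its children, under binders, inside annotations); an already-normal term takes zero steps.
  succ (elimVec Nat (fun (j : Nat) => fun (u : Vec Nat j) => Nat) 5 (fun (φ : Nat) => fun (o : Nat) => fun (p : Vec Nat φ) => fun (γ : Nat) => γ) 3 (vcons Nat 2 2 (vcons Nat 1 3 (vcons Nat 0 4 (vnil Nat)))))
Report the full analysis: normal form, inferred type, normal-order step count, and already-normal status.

normal form:
  6
type:
  Nat
reduction steps (normal order): 16
started in normal form: no
first contracted redex: an elimVec iota-redex


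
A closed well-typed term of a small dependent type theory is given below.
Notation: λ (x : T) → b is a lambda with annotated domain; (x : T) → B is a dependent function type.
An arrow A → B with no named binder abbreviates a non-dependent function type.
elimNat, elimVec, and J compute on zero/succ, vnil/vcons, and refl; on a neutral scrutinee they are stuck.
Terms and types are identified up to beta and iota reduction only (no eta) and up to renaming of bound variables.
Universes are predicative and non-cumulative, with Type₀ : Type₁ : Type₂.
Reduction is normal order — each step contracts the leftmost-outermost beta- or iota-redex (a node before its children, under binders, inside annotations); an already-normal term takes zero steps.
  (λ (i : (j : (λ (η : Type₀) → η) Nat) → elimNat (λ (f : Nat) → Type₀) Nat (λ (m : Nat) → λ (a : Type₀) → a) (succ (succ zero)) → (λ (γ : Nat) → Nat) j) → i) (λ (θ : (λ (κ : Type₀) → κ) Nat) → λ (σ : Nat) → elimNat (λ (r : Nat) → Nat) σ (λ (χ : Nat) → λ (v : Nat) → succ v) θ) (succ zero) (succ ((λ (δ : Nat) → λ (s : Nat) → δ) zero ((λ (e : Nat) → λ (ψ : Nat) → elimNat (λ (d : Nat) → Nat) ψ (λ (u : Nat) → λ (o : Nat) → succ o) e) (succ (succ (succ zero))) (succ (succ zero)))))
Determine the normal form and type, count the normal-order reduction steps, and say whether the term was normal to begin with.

resulting normal form:
  succ (succ zero)
the term's type:
  Nat
normal-order step count: 9
already normal: no
first contracted redex: a beta-redex


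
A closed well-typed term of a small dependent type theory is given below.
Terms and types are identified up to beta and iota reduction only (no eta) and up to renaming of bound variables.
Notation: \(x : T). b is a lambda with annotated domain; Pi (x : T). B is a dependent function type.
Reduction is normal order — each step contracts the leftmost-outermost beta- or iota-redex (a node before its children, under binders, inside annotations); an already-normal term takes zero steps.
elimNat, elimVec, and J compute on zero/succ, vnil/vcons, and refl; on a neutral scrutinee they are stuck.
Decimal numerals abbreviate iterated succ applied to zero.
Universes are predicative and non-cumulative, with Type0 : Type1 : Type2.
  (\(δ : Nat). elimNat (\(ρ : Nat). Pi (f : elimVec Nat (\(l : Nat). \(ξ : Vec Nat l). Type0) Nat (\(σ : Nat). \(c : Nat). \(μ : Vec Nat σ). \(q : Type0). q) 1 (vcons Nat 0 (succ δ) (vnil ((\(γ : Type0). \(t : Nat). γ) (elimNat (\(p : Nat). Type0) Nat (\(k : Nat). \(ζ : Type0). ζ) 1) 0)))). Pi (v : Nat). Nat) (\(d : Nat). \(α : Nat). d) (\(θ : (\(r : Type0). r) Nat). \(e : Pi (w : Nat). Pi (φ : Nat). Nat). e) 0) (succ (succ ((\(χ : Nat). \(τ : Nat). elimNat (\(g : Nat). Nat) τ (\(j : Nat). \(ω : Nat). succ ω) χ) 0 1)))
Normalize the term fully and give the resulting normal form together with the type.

reduced normal form:
  \(δ : Nat). \(ρ : Nat). δ
inferred type:
  Pi (δ : Nat). Pi (ρ : Nat). Nat
observation: normalization takes exactly 2 steps under the normal-order strategy.


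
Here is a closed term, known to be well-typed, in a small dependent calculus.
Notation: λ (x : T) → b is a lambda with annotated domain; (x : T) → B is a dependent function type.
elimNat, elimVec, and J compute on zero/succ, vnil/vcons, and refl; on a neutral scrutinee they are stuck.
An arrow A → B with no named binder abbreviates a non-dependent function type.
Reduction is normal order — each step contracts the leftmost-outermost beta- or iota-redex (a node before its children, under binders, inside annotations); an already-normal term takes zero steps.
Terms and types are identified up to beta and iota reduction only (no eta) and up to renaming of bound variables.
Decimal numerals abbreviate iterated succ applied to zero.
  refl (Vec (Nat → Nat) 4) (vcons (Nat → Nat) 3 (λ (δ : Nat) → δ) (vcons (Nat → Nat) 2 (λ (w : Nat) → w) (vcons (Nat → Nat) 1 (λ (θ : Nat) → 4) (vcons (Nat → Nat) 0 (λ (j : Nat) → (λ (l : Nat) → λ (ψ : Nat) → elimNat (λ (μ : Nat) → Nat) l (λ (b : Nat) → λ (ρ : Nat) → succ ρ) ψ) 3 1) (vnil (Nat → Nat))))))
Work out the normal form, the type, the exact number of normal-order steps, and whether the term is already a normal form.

reduced normal form:
  refl (Vec (Nat → Nat) 4) (vcons (Nat → Nat) 3 (λ (δ : Nat) → δ) (vcons (Nat → Nat) 2 (λ (w : Nat) → w) (vcons (Nat → Nat) 1 (λ (θ : Nat) → 4) (vcons (Nat → Nat) 0 (λ (j : Nat) → 4) (vnil (Nat → Nat))))))
type:
  Eq (Vec (Nat → Nat) 4) (vcons (Nat → Nat) 3 (λ (δ : Nat) → δ) (vcons (Nat → Nat) 2 (λ (w : Nat) → w) (vcons (Nat → Nat) 1 (λ (θ : Nat) → 4) (vcons (Nat → Nat) 0 (λ (j : Nat) → 4) (vnil (Nat → Nat)))))) (vcons (Nat → Nat) 3 (λ (l : Nat) → l) (vcons (Nat → Nat) 2 (λ (ψ : Nat) → ψ) (vcons (Nat → Nat) 1 (λ (μ : Nat) → 4) (vcons (Nat → Nat) 0 (λ (b : Nat) → 4) (vnil (Nat → Nat))))))
reduction steps (normal order): 6
already normal: no
first redex: a beta-redex


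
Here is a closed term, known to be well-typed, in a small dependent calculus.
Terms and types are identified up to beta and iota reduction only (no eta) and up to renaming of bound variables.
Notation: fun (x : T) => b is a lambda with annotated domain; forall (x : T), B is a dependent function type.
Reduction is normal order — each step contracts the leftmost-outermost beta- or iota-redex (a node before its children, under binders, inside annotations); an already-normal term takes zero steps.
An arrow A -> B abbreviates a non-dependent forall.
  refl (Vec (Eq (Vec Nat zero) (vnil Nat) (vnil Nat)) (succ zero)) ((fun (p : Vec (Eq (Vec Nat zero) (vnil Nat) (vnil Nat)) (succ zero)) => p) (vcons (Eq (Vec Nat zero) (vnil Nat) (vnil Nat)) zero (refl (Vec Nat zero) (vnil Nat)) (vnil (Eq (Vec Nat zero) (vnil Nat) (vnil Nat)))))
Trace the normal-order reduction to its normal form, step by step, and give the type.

reduction (normal order):
  refl (Vec (Eq (Vec Nat zero) (vnil Nat) (vnil Nat)) (succ zero)) ((fun (p : Vec (Eq (Vec Nat zero) (vnil Nat) (vnil Nat)) (succ zero)) => p) (vcons (Eq (Vec Nat zero) (vnil Nat) (vnil Nat)) zero (refl (Vec Nat zero) (vnil Nat)) (vnil (Eq (Vec Nat zero) (vnil Nat) (vnil Nat)))))
  ~> refl (Vec (Eq (Vec Nat zero) (vnil Nat) (vnil Nat)) (succ zero)) (vcons (Eq (Vec Nat zero) (vnil Nat) (vnil Nat)) zero (refl (Vec Nat zero) (vnil Nat)) (vnil (Eq (Vec Nat zero) (vnil Nat) (vnil Nat))))
type:
  Eq (Vec (Eq (Vec Nat zero) (vnil Nat) (vnil Nat)) (succ zero)) (vcons (Eq (Vec Nat zero) (vnil Nat) (vnil Nat)) zero (refl (Vec Nat zero) (vnil Nat)) (vnil (Eq (Vec Nat zero) (vnil Nat) (vnil Nat)))) (vcons (Eq (Vec Nat zero) (vnil Nat) (vnil Nat)) zero (refl (Vec Nat zero) (vnil Nat)) (vnil (Eq (Vec Nat zero) (vnil Nat) (vnil Nat))))


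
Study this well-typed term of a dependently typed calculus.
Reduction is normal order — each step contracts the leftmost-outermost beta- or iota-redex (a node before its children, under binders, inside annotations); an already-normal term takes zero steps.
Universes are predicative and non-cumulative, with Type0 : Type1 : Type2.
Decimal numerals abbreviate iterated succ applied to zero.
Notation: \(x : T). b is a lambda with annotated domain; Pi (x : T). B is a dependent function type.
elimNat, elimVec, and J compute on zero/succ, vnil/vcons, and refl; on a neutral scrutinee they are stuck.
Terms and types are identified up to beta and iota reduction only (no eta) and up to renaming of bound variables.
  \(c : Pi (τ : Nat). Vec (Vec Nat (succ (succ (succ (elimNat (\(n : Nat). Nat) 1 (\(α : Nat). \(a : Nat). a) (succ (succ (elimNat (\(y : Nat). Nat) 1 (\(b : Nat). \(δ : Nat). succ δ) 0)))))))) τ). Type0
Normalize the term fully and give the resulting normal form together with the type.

resulting normal form:
  \(c : Pi (τ : Nat). Vec (Vec Nat 4) τ). Type0
type:
  Pi (c : Pi (τ : Nat). Vec (Vec Nat 4) τ). Type1


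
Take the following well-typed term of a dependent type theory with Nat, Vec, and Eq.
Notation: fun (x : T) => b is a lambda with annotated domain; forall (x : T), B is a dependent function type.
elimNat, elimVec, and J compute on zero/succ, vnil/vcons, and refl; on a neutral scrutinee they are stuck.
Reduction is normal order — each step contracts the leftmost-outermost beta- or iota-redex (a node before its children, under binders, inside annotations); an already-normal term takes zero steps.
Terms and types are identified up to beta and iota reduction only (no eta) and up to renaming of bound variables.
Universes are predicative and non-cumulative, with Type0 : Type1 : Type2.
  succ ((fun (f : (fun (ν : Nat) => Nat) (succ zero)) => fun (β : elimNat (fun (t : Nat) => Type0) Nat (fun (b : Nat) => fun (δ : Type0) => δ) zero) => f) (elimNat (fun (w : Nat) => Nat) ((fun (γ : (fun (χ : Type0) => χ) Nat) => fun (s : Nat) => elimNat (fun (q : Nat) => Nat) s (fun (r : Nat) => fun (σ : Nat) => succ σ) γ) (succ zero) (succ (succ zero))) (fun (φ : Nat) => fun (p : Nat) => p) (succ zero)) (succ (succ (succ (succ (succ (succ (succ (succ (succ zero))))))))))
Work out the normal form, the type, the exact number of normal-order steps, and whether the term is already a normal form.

normal form:
  succ (succ (succ (succ zero)))
the term's type:
  Nat
normal-order step count: 12
term was already normal: no
first redex: a beta-redex


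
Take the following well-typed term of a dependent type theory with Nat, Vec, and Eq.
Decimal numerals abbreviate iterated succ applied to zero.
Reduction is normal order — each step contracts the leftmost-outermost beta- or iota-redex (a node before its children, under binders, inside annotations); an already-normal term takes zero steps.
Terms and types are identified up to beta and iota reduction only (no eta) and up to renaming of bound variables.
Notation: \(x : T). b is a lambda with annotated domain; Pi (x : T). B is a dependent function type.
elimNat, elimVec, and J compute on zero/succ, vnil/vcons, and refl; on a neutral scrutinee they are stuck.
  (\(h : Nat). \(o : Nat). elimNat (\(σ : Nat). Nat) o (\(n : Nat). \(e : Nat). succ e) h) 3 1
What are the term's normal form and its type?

reduced normal form:
  4
the term's type:
  Nat


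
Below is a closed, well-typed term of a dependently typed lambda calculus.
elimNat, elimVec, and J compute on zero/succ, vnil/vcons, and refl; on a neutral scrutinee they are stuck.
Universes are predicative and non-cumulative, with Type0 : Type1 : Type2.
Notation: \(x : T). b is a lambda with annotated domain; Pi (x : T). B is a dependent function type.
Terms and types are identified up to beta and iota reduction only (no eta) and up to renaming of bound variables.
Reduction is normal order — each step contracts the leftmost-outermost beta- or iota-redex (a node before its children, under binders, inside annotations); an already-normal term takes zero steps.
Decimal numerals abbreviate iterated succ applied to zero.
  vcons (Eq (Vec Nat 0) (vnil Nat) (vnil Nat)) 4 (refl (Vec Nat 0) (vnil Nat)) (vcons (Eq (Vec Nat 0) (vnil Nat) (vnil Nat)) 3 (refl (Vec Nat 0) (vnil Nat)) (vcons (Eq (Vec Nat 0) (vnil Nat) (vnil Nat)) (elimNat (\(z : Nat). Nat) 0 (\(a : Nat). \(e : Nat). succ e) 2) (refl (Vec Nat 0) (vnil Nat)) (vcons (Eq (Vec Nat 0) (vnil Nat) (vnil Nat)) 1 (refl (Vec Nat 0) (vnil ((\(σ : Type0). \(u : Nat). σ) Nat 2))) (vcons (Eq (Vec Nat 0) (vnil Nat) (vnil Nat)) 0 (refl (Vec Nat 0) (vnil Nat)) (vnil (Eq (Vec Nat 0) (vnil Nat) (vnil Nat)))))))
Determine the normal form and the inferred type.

normal form:
  vcons (Eq (Vec Nat 0) (vnil Nat) (vnil Nat)) 4 (refl (Vec Nat 0) (vnil Nat)) (vcons (Eq (Vec Nat 0) (vnil Nat) (vnil Nat)) 3 (refl (Vec Nat 0) (vnil Nat)) (vcons (Eq (Vec Nat 0) (vnil Nat) (vnil Nat)) 2 (refl (Vec Nat 0) (vnil Nat)) (vcons (Eq (Vec Nat 0) (vnil Nat) (vnil Nat)) 1 (refl (Vec Nat 0) (vnil Nat)) (vcons (Eq (Vec Nat 0) (vnil Nat) (vnil Nat)) 0 (refl (Vec Nat 0) (vnil Nat)) (vnil (Eq (Vec Nat 0) (vnil Nat) (vnil Nat)))))))
inferred type:
  Vec (Eq (Vec Nat 0) (vnil Nat) (vnil Nat)) 5


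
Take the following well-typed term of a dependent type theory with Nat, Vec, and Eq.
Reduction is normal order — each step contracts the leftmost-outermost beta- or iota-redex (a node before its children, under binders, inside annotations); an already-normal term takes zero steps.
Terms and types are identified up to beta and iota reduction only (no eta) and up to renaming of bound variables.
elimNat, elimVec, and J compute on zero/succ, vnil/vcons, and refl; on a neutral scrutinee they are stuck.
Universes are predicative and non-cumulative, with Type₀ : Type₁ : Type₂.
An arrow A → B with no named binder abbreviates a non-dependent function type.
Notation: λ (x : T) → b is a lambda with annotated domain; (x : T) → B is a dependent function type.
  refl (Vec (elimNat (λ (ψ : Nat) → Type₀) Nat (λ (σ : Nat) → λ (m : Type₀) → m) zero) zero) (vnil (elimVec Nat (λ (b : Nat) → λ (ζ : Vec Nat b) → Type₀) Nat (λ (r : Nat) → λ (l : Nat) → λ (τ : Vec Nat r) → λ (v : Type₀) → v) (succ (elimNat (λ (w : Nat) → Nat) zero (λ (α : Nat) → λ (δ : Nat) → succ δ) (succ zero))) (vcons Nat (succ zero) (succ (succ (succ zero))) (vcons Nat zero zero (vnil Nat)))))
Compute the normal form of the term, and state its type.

reduced normal form:
  refl (Vec Nat zero) (vnil Nat)
the term's type:
  Eq (Vec Nat zero) (vnil Nat) (vnil Nat)
observation: the leftmost-outermost redex is an elimNat iota-redex, and normalization takes 12 steps.


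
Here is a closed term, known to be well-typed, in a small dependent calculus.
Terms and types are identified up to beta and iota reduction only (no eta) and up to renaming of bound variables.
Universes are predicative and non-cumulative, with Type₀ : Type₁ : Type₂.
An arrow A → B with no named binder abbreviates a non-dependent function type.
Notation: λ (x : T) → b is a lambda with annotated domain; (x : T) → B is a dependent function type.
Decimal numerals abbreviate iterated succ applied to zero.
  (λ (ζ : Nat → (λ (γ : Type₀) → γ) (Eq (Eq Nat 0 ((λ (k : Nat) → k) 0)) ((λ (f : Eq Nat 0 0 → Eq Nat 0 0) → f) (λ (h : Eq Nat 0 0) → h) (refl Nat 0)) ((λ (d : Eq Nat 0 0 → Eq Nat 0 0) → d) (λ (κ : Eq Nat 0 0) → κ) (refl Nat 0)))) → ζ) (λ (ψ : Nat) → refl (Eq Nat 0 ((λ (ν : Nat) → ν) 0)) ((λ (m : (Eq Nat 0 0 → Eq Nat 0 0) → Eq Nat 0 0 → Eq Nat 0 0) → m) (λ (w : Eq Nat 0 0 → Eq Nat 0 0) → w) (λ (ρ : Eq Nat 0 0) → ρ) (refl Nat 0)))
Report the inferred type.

inferred type:
  Nat → Eq (Eq Nat 0 0) (refl Nat 0) (refl Nat 0)


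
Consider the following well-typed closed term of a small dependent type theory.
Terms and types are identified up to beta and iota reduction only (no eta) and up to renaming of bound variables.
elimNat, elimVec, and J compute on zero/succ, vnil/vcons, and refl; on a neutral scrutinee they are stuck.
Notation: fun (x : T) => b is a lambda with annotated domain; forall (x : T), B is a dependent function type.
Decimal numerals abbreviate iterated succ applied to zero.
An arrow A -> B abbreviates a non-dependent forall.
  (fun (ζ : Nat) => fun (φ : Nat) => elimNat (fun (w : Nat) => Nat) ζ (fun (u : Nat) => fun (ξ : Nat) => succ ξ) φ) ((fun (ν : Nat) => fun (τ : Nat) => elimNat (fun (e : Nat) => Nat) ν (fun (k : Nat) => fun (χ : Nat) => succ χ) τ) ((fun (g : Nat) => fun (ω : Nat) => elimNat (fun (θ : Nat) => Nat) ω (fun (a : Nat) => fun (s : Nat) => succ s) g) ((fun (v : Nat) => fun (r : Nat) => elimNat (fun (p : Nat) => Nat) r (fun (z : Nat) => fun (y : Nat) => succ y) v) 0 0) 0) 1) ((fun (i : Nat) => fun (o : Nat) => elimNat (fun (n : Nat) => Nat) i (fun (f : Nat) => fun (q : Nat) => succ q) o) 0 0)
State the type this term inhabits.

the term's type:
  Nat


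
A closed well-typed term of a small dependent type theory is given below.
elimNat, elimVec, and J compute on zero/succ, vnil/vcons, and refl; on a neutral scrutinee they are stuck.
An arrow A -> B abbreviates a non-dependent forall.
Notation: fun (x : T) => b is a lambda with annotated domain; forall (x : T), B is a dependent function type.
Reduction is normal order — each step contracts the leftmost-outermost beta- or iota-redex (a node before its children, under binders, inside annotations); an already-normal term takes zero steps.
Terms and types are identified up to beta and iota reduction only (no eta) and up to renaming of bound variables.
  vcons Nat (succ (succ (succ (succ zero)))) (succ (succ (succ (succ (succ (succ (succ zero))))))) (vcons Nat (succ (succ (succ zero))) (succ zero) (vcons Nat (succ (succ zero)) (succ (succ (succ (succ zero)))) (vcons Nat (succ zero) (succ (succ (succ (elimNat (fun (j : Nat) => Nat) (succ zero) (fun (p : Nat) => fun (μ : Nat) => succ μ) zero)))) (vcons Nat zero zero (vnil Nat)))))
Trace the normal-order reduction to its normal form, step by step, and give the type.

normal-order reduction:
  vcons Nat (succ (succ (succ (succ zero)))) (succ (succ (succ (succ (succ (succ (succ zero))))))) (vcons Nat (succ (succ (succ zero))) (succ zero) (vcons Nat (succ (succ zero)) (succ (succ (succ (succ zero)))) (vcons Nat (succ zero) (succ (succ (succ (elimNat (fun (j : Nat) => Nat) (succ zero) (fun (p : Nat) => fun (μ : Nat) => succ μ) zero)))) (vcons Nat zero zero (vnil Nat)))))
  ~> vcons Nat (succ (succ (succ (succ zero)))) (succ (succ (succ (succ (succ (succ (succ zero))))))) (vcons Nat (succ (succ (succ zero))) (succ zero) (vcons Nat (succ (succ zero)) (succ (succ (succ (succ zero)))) (vcons Nat (succ zero) (succ (succ (succ (succ zero)))) (vcons Nat zero zero (vnil Nat)))))
type:
  Vec Nat (succ (succ (succ (succ (succ zero)))))


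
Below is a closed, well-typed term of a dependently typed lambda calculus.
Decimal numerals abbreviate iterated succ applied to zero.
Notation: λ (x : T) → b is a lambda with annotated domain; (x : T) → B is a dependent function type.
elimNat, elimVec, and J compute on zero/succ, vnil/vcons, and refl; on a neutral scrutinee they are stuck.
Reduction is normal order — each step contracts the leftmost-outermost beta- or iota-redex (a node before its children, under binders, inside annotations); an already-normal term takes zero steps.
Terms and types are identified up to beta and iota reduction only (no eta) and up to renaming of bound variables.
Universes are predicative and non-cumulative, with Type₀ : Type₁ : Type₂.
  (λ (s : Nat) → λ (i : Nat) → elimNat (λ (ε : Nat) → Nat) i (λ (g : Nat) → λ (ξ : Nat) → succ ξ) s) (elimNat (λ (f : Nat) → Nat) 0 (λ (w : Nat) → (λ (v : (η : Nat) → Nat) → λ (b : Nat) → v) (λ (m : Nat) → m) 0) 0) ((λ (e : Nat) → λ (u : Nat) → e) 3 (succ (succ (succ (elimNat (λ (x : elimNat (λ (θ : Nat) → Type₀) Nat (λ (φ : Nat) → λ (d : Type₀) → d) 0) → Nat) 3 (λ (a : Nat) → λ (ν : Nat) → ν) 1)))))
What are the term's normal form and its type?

normal form:
  3
type:
  Nat


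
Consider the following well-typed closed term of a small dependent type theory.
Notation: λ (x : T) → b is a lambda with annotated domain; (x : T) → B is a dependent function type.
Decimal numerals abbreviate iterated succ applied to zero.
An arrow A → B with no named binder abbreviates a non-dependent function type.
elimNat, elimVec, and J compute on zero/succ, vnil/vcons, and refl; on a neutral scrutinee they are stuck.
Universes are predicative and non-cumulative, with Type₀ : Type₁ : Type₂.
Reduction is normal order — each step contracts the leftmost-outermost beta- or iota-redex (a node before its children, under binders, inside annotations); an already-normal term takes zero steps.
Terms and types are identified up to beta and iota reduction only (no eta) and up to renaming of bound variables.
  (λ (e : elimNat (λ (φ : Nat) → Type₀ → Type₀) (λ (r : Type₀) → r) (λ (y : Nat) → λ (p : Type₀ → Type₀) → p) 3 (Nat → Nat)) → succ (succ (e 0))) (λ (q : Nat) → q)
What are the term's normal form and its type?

normal form:
  2
type:
  Nat
observation: contracting a beta-redex first, the term normalizes in 2 steps.


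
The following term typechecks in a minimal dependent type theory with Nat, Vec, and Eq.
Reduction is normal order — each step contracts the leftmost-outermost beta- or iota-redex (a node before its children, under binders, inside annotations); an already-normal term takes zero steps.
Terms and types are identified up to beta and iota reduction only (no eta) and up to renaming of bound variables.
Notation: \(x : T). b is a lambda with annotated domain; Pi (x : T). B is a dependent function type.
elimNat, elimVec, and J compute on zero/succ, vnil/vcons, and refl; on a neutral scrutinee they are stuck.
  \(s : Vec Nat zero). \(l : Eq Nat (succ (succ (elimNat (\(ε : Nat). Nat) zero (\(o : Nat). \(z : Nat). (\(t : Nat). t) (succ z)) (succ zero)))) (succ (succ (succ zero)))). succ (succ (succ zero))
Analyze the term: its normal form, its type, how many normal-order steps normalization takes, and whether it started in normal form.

normal form:
  \(s : Vec Nat zero). \(l : Eq Nat (succ (succ (succ zero))) (succ (succ (succ zero)))). succ (succ (succ zero))
type:
  Pi (s : Vec Nat zero). Pi (l : Eq Nat (succ (succ (succ zero))) (succ (succ (succ zero)))). Nat
steps to reach normal form (normal order): 5
already normal: no
first contracted redex: an elimNat iota-redex


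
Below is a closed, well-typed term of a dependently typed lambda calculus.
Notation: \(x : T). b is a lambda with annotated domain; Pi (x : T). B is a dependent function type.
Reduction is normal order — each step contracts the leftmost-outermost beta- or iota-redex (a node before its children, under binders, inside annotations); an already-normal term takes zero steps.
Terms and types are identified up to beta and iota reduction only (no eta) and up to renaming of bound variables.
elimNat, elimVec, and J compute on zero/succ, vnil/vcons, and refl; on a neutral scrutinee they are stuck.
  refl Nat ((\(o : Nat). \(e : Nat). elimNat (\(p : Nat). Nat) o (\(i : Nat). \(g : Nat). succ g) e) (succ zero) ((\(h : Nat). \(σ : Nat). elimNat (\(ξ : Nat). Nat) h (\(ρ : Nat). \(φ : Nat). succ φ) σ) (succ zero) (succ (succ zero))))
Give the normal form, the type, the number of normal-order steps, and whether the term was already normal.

normal form:
  refl Nat (succ (succ (succ (succ zero))))
type:
  Eq Nat (succ (succ (succ (succ zero)))) (succ (succ (succ (succ zero))))
normal-order step count: 21
started in normal form: no
first contracted redex: a beta-redex


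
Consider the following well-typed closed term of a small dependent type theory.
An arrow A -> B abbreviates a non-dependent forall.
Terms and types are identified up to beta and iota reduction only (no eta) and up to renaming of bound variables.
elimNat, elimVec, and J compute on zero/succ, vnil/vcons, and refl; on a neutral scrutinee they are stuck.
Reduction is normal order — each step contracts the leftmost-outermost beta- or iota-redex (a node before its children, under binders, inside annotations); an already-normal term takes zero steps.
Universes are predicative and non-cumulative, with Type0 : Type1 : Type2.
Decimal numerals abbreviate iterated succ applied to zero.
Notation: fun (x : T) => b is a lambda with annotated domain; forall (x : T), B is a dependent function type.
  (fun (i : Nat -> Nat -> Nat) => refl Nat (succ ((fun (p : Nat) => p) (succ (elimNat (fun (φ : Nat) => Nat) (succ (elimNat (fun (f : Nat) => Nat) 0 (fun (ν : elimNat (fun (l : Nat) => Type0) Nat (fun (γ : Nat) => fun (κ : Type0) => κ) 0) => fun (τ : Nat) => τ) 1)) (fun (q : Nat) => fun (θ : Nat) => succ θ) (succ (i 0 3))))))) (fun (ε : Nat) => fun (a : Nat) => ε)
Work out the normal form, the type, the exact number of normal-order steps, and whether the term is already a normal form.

reduced normal form:
  refl Nat 4
the term's type:
  Eq Nat 4 4
steps to reach normal form (normal order): 12
term was already normal: no
first contracted redex: a beta-redex


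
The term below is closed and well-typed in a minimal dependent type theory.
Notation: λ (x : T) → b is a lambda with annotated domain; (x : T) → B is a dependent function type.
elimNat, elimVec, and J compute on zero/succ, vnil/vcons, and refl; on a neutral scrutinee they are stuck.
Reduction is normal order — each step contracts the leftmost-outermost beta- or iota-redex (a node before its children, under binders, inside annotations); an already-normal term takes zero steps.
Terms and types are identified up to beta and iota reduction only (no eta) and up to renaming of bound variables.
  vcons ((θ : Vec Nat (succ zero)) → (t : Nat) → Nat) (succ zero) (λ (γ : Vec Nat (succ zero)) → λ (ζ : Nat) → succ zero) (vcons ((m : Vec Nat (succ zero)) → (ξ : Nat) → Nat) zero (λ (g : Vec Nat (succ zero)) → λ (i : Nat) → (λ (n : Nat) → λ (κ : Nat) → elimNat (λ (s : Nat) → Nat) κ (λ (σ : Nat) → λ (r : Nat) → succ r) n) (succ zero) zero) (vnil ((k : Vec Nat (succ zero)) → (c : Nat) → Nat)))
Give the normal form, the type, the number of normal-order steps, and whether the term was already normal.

reduced normal form:
  vcons ((θ : Vec Nat (succ zero)) → (t : Nat) → Nat) (succ zero) (λ (γ : Vec Nat (succ zero)) → λ (ζ : Nat) → succ zero) (vcons ((m : Vec Nat (succ zero)) → (ξ : Nat) → Nat) zero (λ (g : Vec Nat (succ zero)) → λ (i : Nat) → succ zero) (vnil ((n : Vec Nat (succ zero)) → (κ : Nat) → Nat)))
type:
  Vec ((θ : Vec Nat (succ zero)) → (t : Nat) → Nat) (succ (succ zero))
normal-order step count: 6
started in normal form: no
first redex: a beta-redex


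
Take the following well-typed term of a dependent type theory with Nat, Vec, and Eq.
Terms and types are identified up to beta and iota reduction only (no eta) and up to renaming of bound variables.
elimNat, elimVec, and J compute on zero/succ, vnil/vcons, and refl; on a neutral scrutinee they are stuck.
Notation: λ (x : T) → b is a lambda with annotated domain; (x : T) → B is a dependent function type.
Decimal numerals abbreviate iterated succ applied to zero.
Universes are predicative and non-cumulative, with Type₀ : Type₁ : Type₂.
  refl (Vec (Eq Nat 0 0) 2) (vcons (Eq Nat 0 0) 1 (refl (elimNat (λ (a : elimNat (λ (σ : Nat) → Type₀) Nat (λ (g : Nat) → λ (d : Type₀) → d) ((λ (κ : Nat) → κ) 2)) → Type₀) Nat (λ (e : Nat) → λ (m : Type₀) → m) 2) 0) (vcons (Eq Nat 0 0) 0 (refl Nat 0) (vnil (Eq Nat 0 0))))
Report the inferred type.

type:
  Eq (Vec (Eq Nat 0 0) 2) (vcons (Eq Nat 0 0) 1 (refl Nat 0) (vcons (Eq Nat 0 0) 0 (refl Nat 0) (vnil (Eq Nat 0 0)))) (vcons (Eq Nat 0 0) 1 (refl Nat 0) (vcons (Eq Nat 0 0) 0 (refl Nat 0) (vnil (Eq Nat 0 0))))


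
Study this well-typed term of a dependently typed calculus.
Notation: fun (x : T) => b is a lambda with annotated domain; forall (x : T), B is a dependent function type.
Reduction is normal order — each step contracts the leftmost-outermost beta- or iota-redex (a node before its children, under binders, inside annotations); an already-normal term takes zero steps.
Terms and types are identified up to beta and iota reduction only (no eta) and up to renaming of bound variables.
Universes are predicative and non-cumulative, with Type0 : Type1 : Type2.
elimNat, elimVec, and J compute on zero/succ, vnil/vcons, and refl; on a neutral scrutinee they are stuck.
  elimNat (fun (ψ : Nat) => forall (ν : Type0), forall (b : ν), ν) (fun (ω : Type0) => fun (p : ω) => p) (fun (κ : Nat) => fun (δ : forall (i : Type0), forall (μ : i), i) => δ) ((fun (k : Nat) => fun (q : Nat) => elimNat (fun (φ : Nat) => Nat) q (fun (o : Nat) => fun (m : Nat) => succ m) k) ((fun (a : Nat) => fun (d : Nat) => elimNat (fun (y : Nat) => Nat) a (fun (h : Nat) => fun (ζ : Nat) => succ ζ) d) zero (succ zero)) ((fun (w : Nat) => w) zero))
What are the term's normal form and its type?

reduced normal form:
  fun (ψ : Type0) => fun (ν : ψ) => ν
the term's type:
  forall (ψ : Type0), forall (ν : ψ), ψ
observation: 17 normal-order steps normalize the term, beginning with a beta-redex.


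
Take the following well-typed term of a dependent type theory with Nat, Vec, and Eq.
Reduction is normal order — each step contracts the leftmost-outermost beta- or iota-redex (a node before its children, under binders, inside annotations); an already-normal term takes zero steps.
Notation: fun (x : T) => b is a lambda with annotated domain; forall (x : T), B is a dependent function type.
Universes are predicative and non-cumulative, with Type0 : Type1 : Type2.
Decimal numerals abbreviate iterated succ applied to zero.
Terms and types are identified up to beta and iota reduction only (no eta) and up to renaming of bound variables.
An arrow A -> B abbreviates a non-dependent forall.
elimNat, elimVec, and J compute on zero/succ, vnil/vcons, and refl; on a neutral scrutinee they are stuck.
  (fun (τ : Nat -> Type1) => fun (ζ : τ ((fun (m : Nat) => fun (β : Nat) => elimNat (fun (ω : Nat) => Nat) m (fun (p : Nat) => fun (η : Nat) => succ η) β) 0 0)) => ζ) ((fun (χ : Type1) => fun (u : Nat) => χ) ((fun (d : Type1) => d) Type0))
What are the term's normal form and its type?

resulting normal form:
  fun (τ : Type0) => τ
inferred type:
  Type0 -> Type0
observation: 4 normal-order steps separate the term from its normal form.


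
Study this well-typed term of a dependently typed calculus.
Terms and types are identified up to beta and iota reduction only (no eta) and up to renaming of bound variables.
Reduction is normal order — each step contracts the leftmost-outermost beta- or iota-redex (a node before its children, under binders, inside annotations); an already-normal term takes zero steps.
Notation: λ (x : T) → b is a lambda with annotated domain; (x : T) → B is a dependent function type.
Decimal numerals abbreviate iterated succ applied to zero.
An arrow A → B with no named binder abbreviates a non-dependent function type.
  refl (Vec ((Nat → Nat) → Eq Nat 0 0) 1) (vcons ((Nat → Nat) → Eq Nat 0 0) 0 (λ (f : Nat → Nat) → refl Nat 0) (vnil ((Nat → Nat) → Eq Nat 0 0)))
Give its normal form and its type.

reduced normal form:
  refl (Vec ((Nat → Nat) → Eq Nat 0 0) 1) (vcons ((Nat → Nat) → Eq Nat 0 0) 0 (λ (f : Nat → Nat) → refl Nat 0) (vnil ((Nat → Nat) → Eq Nat 0 0)))
type:
  Eq (Vec ((Nat → Nat) → Eq Nat 0 0) 1) (vcons ((Nat → Nat) → Eq Nat 0 0) 0 (λ (f : Nat → Nat) → refl Nat 0) (vnil ((Nat → Nat) → Eq Nat 0 0))) (vcons ((Nat → Nat) → Eq Nat 0 0) 0 (λ (q : Nat → Nat) → refl Nat 0) (vnil ((Nat → Nat) → Eq Nat 0 0)))
observation: no redex remains anywhere in the term; it is its own normal form.


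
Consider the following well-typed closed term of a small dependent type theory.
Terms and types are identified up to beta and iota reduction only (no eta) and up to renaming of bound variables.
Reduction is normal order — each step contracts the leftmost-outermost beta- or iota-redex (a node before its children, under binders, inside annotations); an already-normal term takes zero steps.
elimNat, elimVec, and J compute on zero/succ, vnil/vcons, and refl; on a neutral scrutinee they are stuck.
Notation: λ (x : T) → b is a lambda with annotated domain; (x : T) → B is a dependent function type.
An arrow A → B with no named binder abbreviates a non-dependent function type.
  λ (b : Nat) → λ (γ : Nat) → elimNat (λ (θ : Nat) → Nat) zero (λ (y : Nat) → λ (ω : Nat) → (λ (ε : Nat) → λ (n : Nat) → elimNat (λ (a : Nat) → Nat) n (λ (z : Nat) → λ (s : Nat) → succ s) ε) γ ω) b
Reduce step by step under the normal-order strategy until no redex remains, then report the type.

normal-order reduction:
  λ (b : Nat) → λ (γ : Nat) → elimNat (λ (θ : Nat) → Nat) zero (λ (y : Nat) → λ (ω : Nat) → (λ (ε : Nat) → λ (n : Nat) → elimNat (λ (a : Nat) → Nat) n (λ (z : Nat) → λ (s : Nat) → succ s) ε) γ ω) b
  ~> λ (b : Nat) → λ (γ : Nat) → elimNat (λ (θ : Nat) → Nat) zero (λ (y : Nat) → λ (ω : Nat) → (λ (ε : Nat) → elimNat (λ (n : Nat) → Nat) ε (λ (a : Nat) → λ (z : Nat) → succ z) γ) ω) b
  ~> λ (b : Nat) → λ (γ : Nat) → elimNat (λ (θ : Nat) → Nat) zero (λ (y : Nat) → λ (ω : Nat) → elimNat (λ (ε : Nat) → Nat) ω (λ (n : Nat) → λ (a : Nat) → succ a) γ) b
inferred type:
  Nat → Nat → Nat


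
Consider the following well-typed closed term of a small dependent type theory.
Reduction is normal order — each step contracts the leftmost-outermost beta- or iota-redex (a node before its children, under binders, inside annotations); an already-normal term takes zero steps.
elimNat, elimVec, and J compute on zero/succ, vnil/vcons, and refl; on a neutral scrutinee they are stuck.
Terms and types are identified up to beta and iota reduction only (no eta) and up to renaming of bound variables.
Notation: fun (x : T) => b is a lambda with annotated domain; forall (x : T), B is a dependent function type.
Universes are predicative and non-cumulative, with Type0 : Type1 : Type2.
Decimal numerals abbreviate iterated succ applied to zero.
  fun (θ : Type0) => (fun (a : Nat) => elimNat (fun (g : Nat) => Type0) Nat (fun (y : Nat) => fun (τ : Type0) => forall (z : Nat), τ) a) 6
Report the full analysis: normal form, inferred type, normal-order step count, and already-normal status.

reduced normal form:
  fun (θ : Type0) => forall (a : Nat), forall (g : Nat), forall (y : Nat), forall (τ : Nat), forall (z : Nat), forall (e : Nat), Nat
type:
  forall (θ : Type0), Type0
normal-order step count: 20
term was already normal: no
first contracted redex: a beta-redex


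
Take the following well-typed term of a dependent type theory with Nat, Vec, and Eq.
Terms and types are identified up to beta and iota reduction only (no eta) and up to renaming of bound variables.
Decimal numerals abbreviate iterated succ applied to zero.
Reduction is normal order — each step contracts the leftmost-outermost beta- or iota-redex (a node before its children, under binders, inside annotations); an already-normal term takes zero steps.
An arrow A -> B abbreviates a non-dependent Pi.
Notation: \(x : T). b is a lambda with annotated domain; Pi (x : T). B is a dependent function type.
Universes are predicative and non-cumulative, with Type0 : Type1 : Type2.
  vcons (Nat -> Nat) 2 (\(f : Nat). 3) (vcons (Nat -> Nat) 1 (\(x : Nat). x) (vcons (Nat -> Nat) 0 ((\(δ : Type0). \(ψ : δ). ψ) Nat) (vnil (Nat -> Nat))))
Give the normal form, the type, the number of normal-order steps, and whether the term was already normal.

normal form:
  vcons (Nat -> Nat) 2 (\(f : Nat). 3) (vcons (Nat -> Nat) 1 (\(x : Nat). x) (vcons (Nat -> Nat) 0 (\(δ : Nat). δ) (vnil (Nat -> Nat))))
type:
  Vec (Nat -> Nat) 3
normal-order step count: 1
term was already normal: no
first redex: a beta-redex


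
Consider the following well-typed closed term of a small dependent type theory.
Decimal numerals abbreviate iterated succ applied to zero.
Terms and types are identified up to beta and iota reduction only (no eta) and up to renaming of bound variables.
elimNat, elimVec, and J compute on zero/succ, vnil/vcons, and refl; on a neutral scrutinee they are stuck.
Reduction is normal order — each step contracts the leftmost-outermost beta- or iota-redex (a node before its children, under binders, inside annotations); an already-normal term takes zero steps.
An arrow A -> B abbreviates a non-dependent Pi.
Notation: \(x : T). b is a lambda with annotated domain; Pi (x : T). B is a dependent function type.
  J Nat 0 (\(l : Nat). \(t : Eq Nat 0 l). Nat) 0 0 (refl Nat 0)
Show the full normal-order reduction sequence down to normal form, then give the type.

normal-order reduction:
  J Nat 0 (\(l : Nat). \(t : Eq Nat 0 l). Nat) 0 0 (refl Nat 0)
  ~> 0
the term's type:
  Nat
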